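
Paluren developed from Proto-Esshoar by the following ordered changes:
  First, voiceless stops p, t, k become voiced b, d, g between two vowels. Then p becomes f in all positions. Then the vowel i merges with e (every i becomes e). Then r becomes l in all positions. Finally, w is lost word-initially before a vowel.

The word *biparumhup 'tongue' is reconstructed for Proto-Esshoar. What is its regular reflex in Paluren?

bebalumhuf

Paluren: *biparumhup > bibarumhup > bibarumhuf > bebarumhuf > bebalumhuf  (by intervocalic voicing, unconditioned shift, vowel merger, unconditioned shift)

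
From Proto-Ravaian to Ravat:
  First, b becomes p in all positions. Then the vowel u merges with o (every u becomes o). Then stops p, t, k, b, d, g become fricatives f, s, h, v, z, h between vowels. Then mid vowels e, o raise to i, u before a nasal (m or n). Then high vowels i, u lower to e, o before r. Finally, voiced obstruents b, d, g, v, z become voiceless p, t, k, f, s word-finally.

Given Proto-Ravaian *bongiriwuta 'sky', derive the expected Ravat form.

pungeriwosa

Ravat: *bongiriwuta > pongiriwuta > pongiriwota > pongiriwosa > pungiriwosa > pungeriwosa  (by unconditioned shift, vowel merger, intervocalic lenition, pre-nasal raising, pre-rhotic lowering)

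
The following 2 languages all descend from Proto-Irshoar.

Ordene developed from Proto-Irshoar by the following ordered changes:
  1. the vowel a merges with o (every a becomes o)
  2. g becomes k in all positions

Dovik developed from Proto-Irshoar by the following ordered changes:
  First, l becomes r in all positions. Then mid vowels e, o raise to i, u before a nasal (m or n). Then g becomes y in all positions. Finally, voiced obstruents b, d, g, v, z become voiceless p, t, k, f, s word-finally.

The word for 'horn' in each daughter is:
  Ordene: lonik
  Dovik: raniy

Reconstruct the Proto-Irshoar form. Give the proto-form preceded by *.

Position 1: Ordene has l, Dovik has r. Ordene preserves l here (none of its changes turn any other segment into l), so the proto-segment is *l.
Position 2: Ordene has o, Dovik has a. Dovik preserves a here (none of its changes turn any other segment into a), so the proto-segment is *a.
Continuing position by position gives *lanig; check it forward:
Ordene: *lanig > lonig > lonik  (by vowel merger, unconditioned shift)
Dovik: *lanig
  lanig → ranig   [unconditioned shift]
  ranig (rule 2 does not apply)
  ranig → raniy   [unconditioned shift]
  raniy (rule 4 does not apply)
  giving Dovik raniy.
Only *lanig yields all of Ordene lonik, Dovik raniy.

*lanig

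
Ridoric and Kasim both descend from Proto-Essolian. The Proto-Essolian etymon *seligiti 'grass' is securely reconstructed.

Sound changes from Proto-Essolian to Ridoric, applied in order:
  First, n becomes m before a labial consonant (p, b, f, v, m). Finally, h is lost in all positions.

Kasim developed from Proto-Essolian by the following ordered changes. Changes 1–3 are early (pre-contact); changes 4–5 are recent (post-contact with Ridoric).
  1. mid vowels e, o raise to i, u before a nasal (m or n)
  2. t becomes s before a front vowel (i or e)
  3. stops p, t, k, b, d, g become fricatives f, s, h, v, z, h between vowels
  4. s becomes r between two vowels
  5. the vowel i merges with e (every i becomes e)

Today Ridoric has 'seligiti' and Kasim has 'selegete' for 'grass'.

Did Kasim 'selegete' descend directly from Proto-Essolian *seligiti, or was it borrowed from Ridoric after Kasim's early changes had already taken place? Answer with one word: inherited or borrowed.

borrowed

If inherited, *seligiti would pass through all of Kasim's changes:
Kasim: *seligiti > seligisi > selihisi > selihiri > selehere  (by palatalisation, intervocalic lenition, rhotacism, vowel merger)
If borrowed from Ridoric 'seligiti' after the early changes, it would undergo only the recent ones:
  rule 4 (rhotacism): no change (seligiti)
  rule 5 (vowel merger): seligiti → selegete
  ⇒ as a loan: selegete
Kasim 'selegete' matches the loan outcome 'selegete', not the inherited 'selehere' — it skipped the early Kasim changes, so it was borrowed from Ridoric.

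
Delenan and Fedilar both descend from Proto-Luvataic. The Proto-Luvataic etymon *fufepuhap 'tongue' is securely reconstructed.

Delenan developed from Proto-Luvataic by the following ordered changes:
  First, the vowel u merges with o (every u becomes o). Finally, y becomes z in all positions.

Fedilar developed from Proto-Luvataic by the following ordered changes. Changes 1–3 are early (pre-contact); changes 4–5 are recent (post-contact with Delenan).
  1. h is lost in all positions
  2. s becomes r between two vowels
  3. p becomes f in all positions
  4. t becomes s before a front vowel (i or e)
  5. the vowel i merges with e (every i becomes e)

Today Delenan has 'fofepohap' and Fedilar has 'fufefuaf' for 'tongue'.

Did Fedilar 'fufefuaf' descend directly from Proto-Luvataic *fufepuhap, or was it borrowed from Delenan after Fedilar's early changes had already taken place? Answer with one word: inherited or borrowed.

If inherited, *fufepuhap would pass through all of Fedilar's changes:
Fedilar: *fufepuhap
  fufepuhap → fufepuap   [h-loss]
  fufepuap (rule 2 does not apply)
  fufepuap → fufefuaf   [unconditioned shift]
  fufefuaf (rule 4 does not apply)
  fufefuaf (rule 5 does not apply)
  giving Fedilar fufefuaf.
If borrowed from Delenan 'fofepohap' after the early changes, it would undergo only the recent ones:
  rule 4 (palatalisation): no change (fofepohap)
  rule 5 (vowel merger): no change (fofepohap)
  ⇒ as a loan: fofepohap
Fedilar 'fufefuaf' matches the inherited outcome exactly, so it is an inherited cognate, not a loan.

inherited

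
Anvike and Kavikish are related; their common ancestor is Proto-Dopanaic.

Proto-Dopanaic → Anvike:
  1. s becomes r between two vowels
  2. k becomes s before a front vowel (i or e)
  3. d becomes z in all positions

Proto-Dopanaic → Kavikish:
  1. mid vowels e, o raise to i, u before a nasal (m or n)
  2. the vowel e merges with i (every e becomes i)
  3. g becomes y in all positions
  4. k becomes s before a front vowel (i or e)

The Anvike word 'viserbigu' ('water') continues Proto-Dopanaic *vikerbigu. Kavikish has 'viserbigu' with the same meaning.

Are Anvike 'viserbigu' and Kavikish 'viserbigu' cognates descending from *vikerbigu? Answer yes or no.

Derive the expected Kavikish reflex of *vikerbigu:
Kavikish: *vikerbigu
  vikerbigu (rule 1 does not apply)
  vikerbigu → vikirbigu   [vowel merger]
  vikirbigu → vikirbiyu   [unconditioned shift]
  vikirbiyu → visirbiyu   [palatalisation]
  giving Kavikish visirbiyu.
The regular Kavikish reflex would be 'visirbiyu', but the attested form is 'viserbigu'. The correspondence is irregular, so they are not cognates (the Kavikish form has a different source).

no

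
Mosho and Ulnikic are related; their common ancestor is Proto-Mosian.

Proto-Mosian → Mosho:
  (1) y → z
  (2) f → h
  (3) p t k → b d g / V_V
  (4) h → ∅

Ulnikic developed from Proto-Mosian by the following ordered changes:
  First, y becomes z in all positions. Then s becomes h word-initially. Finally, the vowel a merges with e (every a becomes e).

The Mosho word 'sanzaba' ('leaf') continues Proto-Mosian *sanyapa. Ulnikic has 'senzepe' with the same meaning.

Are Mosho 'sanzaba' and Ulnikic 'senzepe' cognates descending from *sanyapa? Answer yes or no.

no

Derive the expected Ulnikic reflex of *sanyapa:
Ulnikic: *sanyapa > sanzapa > hanzapa > henzepe  (by unconditioned shift, debuccalisation, vowel merger)
The regular Ulnikic reflex would be 'henzepe', but the attested form is 'senzepe'. The correspondence is irregular, so they are not cognates (the Ulnikic form has a different source).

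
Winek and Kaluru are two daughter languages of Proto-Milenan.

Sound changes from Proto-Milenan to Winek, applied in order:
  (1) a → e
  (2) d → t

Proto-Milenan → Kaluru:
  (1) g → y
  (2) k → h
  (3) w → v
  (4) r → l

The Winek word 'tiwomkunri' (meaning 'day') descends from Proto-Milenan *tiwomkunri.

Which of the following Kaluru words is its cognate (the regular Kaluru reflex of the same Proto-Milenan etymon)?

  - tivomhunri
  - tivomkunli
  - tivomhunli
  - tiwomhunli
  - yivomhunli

tivomhunli

Kaluru: *tiwomkunri
  tiwomkunri (rule 1 does not apply)
  tiwomkunri → tiwomhunri   [unconditioned shift]
  tiwomhunri → tivomhunri   [unconditioned shift]
  tivomhunri → tivomhunli   [unconditioned shift]
  giving Kaluru tivomhunli.
Among the options, 'tivomhunli' alone shows every Kaluru change applied in order.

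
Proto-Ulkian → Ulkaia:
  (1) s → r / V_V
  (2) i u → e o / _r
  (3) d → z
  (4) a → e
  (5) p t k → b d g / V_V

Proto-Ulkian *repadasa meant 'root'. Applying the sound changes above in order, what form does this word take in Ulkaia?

Ulkaia: *repadasa
  repadasa → repadara   [rhotacism]
  repadara (rule 2 does not apply)
  repadara → repazara   [unconditioned shift]
  repazara → repezere   [vowel merger]
  repezere → rebezere   [intervocalic voicing]
  giving Ulkaia rebezere.

rebezere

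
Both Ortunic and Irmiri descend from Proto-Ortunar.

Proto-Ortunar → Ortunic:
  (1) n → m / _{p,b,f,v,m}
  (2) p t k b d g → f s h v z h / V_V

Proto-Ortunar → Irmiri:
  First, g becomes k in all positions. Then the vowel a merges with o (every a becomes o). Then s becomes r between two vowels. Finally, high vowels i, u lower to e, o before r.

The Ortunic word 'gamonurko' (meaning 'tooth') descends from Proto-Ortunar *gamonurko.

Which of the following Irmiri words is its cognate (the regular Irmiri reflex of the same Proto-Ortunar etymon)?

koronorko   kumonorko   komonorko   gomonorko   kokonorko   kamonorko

Irmiri: *gamonurko > kamonurko > komonurko > komonorko  (by unconditioned shift, vowel merger, pre-rhotic lowering)

komonorko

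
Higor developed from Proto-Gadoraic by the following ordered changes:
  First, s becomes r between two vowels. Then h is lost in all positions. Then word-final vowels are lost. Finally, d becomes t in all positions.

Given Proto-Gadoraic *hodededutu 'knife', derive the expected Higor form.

Higor: *hodededutu > odededutu > odededut > otetetut  (by h-loss, apocope, unconditioned shift)

otetetut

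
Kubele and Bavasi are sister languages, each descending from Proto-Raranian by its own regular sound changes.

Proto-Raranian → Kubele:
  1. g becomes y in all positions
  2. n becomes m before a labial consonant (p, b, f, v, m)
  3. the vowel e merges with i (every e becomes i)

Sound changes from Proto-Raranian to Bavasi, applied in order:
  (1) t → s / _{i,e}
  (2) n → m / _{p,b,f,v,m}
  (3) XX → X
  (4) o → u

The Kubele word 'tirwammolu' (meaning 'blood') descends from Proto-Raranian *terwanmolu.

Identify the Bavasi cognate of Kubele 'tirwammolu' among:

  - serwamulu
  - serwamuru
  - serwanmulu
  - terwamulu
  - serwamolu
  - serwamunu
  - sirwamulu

serwamulu

Bavasi: start from *terwanmolu.
  rule 1 (palatalisation): terwanmolu → serwanmolu
  rule 2 (nasal place assimilation): serwanmolu → serwammolu
  rule 3 (degemination): serwammolu → serwamolu
  rule 4 (vowel merger): serwamolu → serwamulu
  ⇒ Bavasi serwamulu
Among the options, 'serwamulu' alone shows every Bavasi change applied in order.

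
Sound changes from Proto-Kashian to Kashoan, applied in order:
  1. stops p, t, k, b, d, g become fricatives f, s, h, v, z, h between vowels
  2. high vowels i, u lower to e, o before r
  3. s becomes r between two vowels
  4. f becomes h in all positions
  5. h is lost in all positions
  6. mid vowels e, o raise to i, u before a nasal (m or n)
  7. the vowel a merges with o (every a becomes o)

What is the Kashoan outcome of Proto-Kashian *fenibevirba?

Kashoan: *fenibevirba
  fenibevirba → fenivevirba   [intervocalic lenition]
  fenivevirba → feniveverba   [pre-rhotic lowering]
  feniveverba (rule 3 does not apply)
  feniveverba → heniveverba   [unconditioned shift]
  heniveverba → eniveverba   [h-loss]
  eniveverba → iniveverba   [pre-nasal raising]
  iniveverba → iniveverbo   [vowel merger]
  giving Kashoan iniveverbo.

iniveverbo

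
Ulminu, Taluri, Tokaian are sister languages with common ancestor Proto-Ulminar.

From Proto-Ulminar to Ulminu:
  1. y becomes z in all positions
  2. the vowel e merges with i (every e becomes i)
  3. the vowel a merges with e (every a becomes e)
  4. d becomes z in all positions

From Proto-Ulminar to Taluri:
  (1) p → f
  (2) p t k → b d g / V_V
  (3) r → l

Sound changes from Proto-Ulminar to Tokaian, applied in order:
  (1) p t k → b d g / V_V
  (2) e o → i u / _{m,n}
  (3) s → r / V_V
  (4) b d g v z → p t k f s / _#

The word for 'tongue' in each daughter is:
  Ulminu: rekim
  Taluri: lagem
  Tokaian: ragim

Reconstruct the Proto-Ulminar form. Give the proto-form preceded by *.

*rakem

Position 1: Ulminu has r, Taluri has l, Tokaian has r. Ulminu preserves r here (none of its changes turn any other segment into r), so the proto-segment is *r.
Position 2: Ulminu has e, Taluri has a, Tokaian has a. Taluri preserves a here (none of its changes turn any other segment into a), so the proto-segment is *a.
Position 3: Ulminu has k, Taluri has g, Tokaian has g. Ulminu preserves k here (none of its changes turn any other segment into k), so the proto-segment is *k.
Verify the candidate proto-form against each daughter:
Ulminu: start from *rakem.
  rule 1: no change — rakem
  rule 2 (vowel merger): rakem → rakim
  rule 3 (vowel merger): rakim → rekim
  rule 4: no change — rekim
  ⇒ Ulminu rekim
Taluri: start from *rakem.
  rule 1: no change — rakem
  rule 2 (intervocalic voicing): rakem → ragem
  rule 3 (unconditioned shift): ragem → lagem
  ⇒ Taluri lagem
Tokaian: *rakem
  rakem → ragem   [intervocalic voicing]
  ragem → ragim   [pre-nasal raising]
  ragim (rule 3 does not apply)
  ragim (rule 4 does not apply)
  giving Tokaian ragim.
No other proto-form is consistent with every reflex, so the reconstruction is *rakem.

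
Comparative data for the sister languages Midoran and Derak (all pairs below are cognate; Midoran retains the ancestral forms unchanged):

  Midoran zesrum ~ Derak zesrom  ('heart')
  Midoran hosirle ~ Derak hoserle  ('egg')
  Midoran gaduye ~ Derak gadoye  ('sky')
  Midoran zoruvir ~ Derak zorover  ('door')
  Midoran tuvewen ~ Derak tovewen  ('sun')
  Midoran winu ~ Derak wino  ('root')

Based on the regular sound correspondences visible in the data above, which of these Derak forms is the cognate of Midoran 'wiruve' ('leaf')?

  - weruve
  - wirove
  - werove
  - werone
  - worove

hosirle ~ hoserle, zoruvir ~ zorover — Midoran i corresponds to Derak e after a consonant, before r.
zoruvir ~ zorover, tuvewen ~ tovewen — Midoran u corresponds to Derak o after a consonant, before a labial obstruent.
Applying these to Midoran 'wiruve':
  wiruve → weruve   (i→e after a consonant, before r)
  weruve → werove   (u→o after a consonant, before a labial obstruent)
So the Derak cognate is 'werove'.

werove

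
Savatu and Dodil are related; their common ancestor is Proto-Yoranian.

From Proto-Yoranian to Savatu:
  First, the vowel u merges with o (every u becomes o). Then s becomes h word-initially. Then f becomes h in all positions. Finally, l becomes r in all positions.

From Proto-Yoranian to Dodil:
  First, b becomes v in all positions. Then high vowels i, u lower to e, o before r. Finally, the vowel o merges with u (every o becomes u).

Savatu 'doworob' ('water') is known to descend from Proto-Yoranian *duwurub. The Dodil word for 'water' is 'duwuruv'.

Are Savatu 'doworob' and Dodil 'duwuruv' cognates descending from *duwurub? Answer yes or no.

yes

Derive the expected Dodil reflex of *duwurub:
Dodil: *duwurub
  duwurub → duwuruv   [unconditioned shift]
  duwuruv → duworuv   [pre-rhotic lowering]
  duworuv → duwuruv   [vowel merger]
  giving Dodil duwuruv.
Dodil 'duwuruv' matches the regular reflex exactly, so the pair is cognate.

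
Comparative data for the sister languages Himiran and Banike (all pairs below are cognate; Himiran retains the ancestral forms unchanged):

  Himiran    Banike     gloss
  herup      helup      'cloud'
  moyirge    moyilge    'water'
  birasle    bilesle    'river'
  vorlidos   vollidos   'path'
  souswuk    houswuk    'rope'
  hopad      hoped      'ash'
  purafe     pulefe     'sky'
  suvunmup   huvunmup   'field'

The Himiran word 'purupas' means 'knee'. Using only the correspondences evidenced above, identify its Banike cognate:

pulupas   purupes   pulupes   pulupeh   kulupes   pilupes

pulupes

herup ~ helup — Himiran r corresponds to Banike l between vowels (before a back vowel).
birasle ~ bilesle, hopad ~ hoped — Himiran a corresponds to Banike e after a consonant, before a consonant other than r, m, n, p, b, f, v.
Applying these to Himiran 'purupas':
  purupas → pulupas   (r→l between vowels (before a back vowel))
  pulupas → pulupes   (a→e after a consonant, before a consonant other than r, m, n, p, b, f, v)
So the Banike cognate is 'pulupes'.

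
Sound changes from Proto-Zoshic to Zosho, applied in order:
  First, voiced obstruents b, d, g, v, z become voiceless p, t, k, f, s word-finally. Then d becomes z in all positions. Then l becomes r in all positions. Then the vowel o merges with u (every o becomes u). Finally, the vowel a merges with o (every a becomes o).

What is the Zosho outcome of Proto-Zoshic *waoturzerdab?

Zosho: start from *waoturzerdab.
  rule 1 (final devoicing): waoturzerdab → waoturzerdap
  rule 2 (unconditioned shift): waoturzerdap → waoturzerzap
  rule 3: no change — waoturzerzap
  rule 4 (vowel merger): waoturzerzap → wauturzerzap
  rule 5 (vowel merger): wauturzerzap → wouturzerzop
  ⇒ Zosho wouturzerzop

wouturzerzop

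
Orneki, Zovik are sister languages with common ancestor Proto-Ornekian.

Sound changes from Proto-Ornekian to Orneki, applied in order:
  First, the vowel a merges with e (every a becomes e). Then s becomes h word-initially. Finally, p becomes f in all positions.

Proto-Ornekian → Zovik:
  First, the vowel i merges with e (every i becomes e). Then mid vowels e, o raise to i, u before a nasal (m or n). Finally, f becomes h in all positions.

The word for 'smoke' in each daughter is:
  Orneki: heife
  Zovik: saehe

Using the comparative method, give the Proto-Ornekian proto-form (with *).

Position 2: Orneki has e, Zovik has a. Zovik preserves a here (none of its changes turn any other segment into a), so the proto-segment is *a.
Position 1: Orneki has h, Zovik has s. Zovik preserves s here (none of its changes turn any other segment into s), so the proto-segment is *s.
Position 3: Orneki has i, Zovik has e. Orneki preserves i here (none of its changes turn any other segment into i), so the proto-segment is *i.
Continuing position by position gives *saife; check it forward:
Orneki: *saife > seife > heife  (by vowel merger, debuccalisation)
Zovik: start from *saife.
  rule 1 (vowel merger): saife → saefe
  rule 2: no change — saefe
  rule 3 (unconditioned shift): saefe → saehe
  ⇒ Zovik saehe
Only *saife yields all of Orneki heife, Zovik saehe.

*saife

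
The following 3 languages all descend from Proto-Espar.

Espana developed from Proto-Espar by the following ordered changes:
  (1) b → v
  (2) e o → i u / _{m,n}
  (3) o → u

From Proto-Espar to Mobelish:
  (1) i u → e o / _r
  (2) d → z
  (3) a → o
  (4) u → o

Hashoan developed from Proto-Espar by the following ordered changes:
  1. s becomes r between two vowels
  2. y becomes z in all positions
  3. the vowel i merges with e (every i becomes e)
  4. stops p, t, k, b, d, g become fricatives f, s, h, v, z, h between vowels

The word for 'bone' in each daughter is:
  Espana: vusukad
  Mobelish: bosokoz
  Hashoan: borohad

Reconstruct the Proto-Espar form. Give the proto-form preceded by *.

*bosokad

Position 3: Espana has s, Mobelish has s, Hashoan has r. Espana preserves s here (none of its changes turn any other segment into s), so the proto-segment is *s.
Position 1: Espana has v, Mobelish has b, Hashoan has b. Mobelish preserves b here (none of its changes turn any other segment into b), so the proto-segment is *b.
Position 5: Espana has k, Mobelish has k, Hashoan has h. Espana preserves k here (none of its changes turn any other segment into k), so the proto-segment is *k.
This points to *bosokad. Verify forward in each daughter:
Espana: start from *bosokad.
  rule 1 (unconditioned shift): bosokad → vosokad
  rule 2: no change — vosokad
  rule 3 (vowel merger): vosokad → vusukad
  ⇒ Espana vusukad
Mobelish: *bosokad > bosokaz > bosokoz  (by unconditioned shift, vowel merger)
Hashoan: *bosokad > borokad > borohad  (by rhotacism, intervocalic lenition)
No other proto-form is consistent with every reflex, so the reconstruction is *bosokad.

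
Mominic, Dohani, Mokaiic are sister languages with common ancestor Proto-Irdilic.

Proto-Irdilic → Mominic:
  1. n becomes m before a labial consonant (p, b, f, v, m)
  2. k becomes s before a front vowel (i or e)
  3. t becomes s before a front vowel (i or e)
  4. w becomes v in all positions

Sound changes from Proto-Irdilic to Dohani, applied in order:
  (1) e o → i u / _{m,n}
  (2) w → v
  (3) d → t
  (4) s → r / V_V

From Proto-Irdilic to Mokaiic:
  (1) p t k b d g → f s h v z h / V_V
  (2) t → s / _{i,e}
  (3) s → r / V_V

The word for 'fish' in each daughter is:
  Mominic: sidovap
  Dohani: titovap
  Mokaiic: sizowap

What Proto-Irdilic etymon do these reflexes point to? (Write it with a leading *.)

Position 5: Mominic has v, Dohani has v, Mokaiic has w. Mokaiic preserves w here (none of its changes turn any other segment into w), so the proto-segment is *w.
Position 1: Mominic has s, Dohani has t, Mokaiic has s. Taking the neighbouring segments as reconstructed: Mominic s could go back to *t or *k or *s; Dohani t could go back to *t or *d; Mokaiic s could go back to *t or *s — the one source consistent with every daughter is *t.
Position 3: Mominic has d, Dohani has t, Mokaiic has z. Mominic preserves d here (none of its changes turn any other segment into d), so the proto-segment is *d.
The remaining positions agree across the daughters. Check the candidate against every language:
Mominic: *tidowap
  tidowap (rule 1 does not apply)
  tidowap (rule 2 does not apply)
  tidowap → sidowap   [palatalisation]
  sidowap → sidovap   [unconditioned shift]
  giving Mominic sidovap.
Dohani: *tidowap > tidovap > titovap  (by unconditioned shift, unconditioned shift)
Mokaiic: *tidowap
  tidowap → tizowap   [intervocalic lenition]
  tizowap → sizowap   [palatalisation]
  sizowap (rule 3 does not apply)
  giving Mokaiic sizowap.
Only *tidowap yields all of Mominic sidovap, Dohani titovap, Mokaiic sizowap.

*tidowap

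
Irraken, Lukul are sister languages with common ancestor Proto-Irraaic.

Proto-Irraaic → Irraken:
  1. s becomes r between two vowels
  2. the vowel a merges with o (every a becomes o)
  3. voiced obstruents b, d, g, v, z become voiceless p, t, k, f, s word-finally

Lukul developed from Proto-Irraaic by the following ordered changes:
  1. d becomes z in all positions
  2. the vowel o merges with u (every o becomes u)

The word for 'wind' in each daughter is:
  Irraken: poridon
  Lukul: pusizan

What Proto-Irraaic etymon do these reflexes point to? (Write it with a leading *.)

Position 6: Irraken has o, Lukul has a. Lukul preserves a here (none of its changes turn any other segment into a), so the proto-segment is *a.
Position 5: Irraken has d, Lukul has z. Irraken preserves d here (none of its changes turn any other segment into d), so the proto-segment is *d.
Verify the candidate proto-form against each daughter:
Irraken: *posidan
  posidan → poridan   [rhotacism]
  poridan → poridon   [vowel merger]
  poridon (rule 3 does not apply)
  giving Irraken poridon.
Lukul: *posidan
  posidan → posizan   [unconditioned shift]
  posizan → pusizan   [vowel merger]
  giving Lukul pusizan.
*posidan is the unique common source.

*posidan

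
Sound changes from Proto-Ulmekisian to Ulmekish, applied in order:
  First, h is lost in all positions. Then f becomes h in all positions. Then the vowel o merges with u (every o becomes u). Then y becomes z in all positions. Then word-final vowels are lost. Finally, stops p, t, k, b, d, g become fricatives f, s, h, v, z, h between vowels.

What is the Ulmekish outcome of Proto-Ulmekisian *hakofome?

Ulmekish: *hakofome
  hakofome → akofome   [h-loss]
  akofome → akohome   [unconditioned shift]
  akohome → akuhume   [vowel merger]
  akuhume (rule 4 does not apply)
  akuhume → akuhum   [apocope]
  akuhum → ahuhum   [intervocalic lenition]
  giving Ulmekish ahuhum.

ahuhum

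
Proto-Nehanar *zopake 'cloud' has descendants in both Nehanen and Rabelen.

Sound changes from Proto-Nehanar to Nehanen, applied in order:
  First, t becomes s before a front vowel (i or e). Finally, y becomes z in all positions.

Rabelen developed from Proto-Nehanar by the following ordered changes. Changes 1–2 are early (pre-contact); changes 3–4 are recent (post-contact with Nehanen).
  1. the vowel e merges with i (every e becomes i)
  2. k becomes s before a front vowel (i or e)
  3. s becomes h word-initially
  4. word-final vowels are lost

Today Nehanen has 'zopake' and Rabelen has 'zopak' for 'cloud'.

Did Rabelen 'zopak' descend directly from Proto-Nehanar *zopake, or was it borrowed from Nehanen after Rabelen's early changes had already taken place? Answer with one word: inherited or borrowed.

borrowed

If inherited, *zopake would pass through all of Rabelen's changes:
Rabelen: start from *zopake.
  rule 1 (vowel merger): zopake → zopaki
  rule 2 (palatalisation): zopaki → zopasi
  rule 3: no change — zopasi
  rule 4 (apocope): zopasi → zopas
  ⇒ Rabelen zopas
If borrowed from Nehanen 'zopake' after the early changes, it would undergo only the recent ones:
  rule 3 (debuccalisation): no change (zopake)
  rule 4 (apocope): zopake → zopak
  ⇒ as a loan: zopak
Rabelen 'zopak' matches the loan outcome 'zopak', not the inherited 'zopas' — it skipped the early Rabelen changes, so it was borrowed from Nehanen.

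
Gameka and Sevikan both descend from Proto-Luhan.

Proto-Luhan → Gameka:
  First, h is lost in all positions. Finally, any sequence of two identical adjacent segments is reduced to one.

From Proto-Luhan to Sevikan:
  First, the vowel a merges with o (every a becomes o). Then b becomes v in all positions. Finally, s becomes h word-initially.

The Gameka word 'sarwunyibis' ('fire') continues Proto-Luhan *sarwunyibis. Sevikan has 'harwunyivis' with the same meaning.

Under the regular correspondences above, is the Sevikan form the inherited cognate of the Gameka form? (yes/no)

Derive the expected Sevikan reflex of *sarwunyibis:
Sevikan: *sarwunyibis > sorwunyibis > sorwunyivis > horwunyivis  (by vowel merger, unconditioned shift, debuccalisation)
The regular Sevikan reflex would be 'horwunyivis', but the attested form is 'harwunyivis'. The correspondence is irregular, so they are not cognates (the Sevikan form has a different source).

no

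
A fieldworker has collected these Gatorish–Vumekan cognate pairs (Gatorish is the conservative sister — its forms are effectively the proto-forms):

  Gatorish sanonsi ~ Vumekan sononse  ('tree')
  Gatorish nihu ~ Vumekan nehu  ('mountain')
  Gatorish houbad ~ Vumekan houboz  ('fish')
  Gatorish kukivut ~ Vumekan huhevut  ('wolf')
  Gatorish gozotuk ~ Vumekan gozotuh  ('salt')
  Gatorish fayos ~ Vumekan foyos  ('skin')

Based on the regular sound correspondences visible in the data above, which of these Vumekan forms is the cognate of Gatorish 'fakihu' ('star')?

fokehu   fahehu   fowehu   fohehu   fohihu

fohehu

houbad ~ houboz, fayos ~ foyos — Gatorish a corresponds to Vumekan o after a consonant, before a consonant other than r, m, n, p, b, f, v.
kukivut ~ huhevut — Gatorish k corresponds to Vumekan h between vowels (before a front vowel).
nihu ~ nehu — Gatorish i corresponds to Vumekan e after a consonant, before a consonant other than r, m, n, p, b, f, v.
Applying these to Gatorish 'fakihu':
  fakihu → fokihu   (a→o after a consonant, before a consonant other than r, m, n, p, b, f, v)
  fokihu → fohihu   (k→h between vowels (before a front vowel))
  fohihu → fohehu   (i→e after a consonant, before a consonant other than r, m, n, p, b, f, v)
So the Vumekan cognate is 'fohehu'.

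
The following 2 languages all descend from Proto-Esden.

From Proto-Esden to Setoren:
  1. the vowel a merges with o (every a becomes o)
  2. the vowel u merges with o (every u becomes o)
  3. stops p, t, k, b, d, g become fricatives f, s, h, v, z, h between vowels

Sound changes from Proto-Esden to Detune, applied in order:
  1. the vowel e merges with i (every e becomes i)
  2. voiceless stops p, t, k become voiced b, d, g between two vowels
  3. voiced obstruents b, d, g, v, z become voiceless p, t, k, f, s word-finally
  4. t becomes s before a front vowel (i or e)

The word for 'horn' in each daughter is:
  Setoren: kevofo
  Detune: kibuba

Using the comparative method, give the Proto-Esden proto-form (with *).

Position 5: Setoren has f, Detune has b. Taking the neighbouring segments as reconstructed: Setoren f could go back to *p or *f; Detune b could go back to *p or *b — the one source consistent with every daughter is *p.
Position 4: Setoren has o, Detune has u. Detune preserves u here (none of its changes turn any other segment into u), so the proto-segment is *u.
Verify the candidate proto-form against each daughter:
Setoren: *kebupa > kebupo > kebopo > kevofo  (by vowel merger, vowel merger, intervocalic lenition)
Detune: *kebupa
  kebupa → kibupa   [vowel merger]
  kibupa → kibuba   [intervocalic voicing]
  kibuba (rule 3 does not apply)
  kibuba (rule 4 does not apply)
  giving Detune kibuba.
Only *kebupa yields all of Setoren kevofo, Detune kibuba.

*kebupa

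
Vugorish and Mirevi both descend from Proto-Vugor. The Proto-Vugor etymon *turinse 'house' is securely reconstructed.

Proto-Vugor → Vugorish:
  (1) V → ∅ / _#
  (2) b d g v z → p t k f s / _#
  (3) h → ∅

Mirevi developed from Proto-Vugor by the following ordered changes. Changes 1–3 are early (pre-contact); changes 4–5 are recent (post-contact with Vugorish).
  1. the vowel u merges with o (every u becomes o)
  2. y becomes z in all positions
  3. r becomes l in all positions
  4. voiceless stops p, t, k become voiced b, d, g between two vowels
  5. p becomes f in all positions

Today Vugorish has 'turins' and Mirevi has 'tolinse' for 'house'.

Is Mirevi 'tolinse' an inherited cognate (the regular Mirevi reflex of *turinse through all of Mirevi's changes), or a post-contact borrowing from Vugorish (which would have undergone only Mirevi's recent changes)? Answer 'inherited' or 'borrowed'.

If inherited, *turinse would pass through all of Mirevi's changes:
Mirevi: start from *turinse.
  rule 1 (vowel merger): turinse → torinse
  rule 2: no change — torinse
  rule 3 (unconditioned shift): torinse → tolinse
  rule 4: no change — tolinse
  rule 5: no change — tolinse
  ⇒ Mirevi tolinse
If borrowed from Vugorish 'turins' after the early changes, it would undergo only the recent ones:
  rule 4 (intervocalic voicing): no change (turins)
  rule 5 (unconditioned shift): no change (turins)
  ⇒ as a loan: turins
Mirevi 'tolinse' matches the inherited outcome exactly, so it is an inherited cognate, not a loan.

inherited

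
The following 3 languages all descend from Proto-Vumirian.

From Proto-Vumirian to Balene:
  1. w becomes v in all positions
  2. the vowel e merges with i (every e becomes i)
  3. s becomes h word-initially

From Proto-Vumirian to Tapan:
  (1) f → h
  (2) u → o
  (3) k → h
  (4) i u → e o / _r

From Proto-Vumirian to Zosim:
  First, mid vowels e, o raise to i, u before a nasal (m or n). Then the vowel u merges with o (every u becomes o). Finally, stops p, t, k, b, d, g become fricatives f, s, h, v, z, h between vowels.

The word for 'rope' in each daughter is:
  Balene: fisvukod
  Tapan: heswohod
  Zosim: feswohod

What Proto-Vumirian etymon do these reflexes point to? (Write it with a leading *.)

*feswukod

Position 4: Balene has v, Tapan has w, Zosim has w. Tapan preserves w here (none of its changes turn any other segment into w), so the proto-segment is *w.
Position 6: Balene has k, Tapan has h, Zosim has h. Balene preserves k here (none of its changes turn any other segment into k), so the proto-segment is *k.
Position 5: Balene has u, Tapan has o, Zosim has o. Balene preserves u here (none of its changes turn any other segment into u), so the proto-segment is *u.
Verify the candidate proto-form against each daughter:
Balene: *feswukod > fesvukod > fisvukod  (by unconditioned shift, vowel merger)
Tapan: start from *feswukod.
  rule 1 (unconditioned shift): feswukod → heswukod
  rule 2 (vowel merger): heswukod → heswokod
  rule 3 (unconditioned shift): heswokod → heswohod
  rule 4: no change — heswohod
  ⇒ Tapan heswohod
Zosim: *feswukod > feswokod > feswohod  (by vowel merger, intervocalic lenition)
No other proto-form is consistent with every reflex, so the reconstruction is *feswukod.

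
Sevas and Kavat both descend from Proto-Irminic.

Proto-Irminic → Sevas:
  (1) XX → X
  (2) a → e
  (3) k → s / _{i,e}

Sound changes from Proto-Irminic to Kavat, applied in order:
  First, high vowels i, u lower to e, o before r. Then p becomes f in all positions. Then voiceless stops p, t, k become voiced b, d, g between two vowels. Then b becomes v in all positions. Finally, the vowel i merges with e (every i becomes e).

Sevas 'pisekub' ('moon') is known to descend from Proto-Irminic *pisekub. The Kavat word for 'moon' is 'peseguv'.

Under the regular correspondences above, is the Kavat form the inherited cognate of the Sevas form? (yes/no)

no

Derive the expected Kavat reflex of *pisekub:
Kavat: start from *pisekub.
  rule 1: no change — pisekub
  rule 2 (unconditioned shift): pisekub → fisekub
  rule 3 (intervocalic voicing): fisekub → fisegub
  rule 4 (unconditioned shift): fisegub → fiseguv
  rule 5 (vowel merger): fiseguv → feseguv
  ⇒ Kavat feseguv
The regular Kavat reflex would be 'feseguv', but the attested form is 'peseguv'. The correspondence is irregular, so they are not cognates (the Kavat form has a different source).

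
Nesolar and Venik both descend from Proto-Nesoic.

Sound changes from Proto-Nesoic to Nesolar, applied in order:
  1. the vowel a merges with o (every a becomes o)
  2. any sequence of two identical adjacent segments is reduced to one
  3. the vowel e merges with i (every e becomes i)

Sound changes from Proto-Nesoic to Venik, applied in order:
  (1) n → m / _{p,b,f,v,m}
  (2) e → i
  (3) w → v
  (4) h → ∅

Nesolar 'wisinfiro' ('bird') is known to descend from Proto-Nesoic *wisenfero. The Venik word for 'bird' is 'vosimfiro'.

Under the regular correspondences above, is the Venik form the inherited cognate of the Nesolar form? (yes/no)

no

Derive the expected Venik reflex of *wisenfero:
Venik: *wisenfero > wisemfero > wisimfiro > visimfiro  (by nasal place assimilation, vowel merger, unconditioned shift)
The regular Venik reflex would be 'visimfiro', but the attested form is 'vosimfiro'. The correspondence is irregular, so they are not cognates (the Venik form has a different source).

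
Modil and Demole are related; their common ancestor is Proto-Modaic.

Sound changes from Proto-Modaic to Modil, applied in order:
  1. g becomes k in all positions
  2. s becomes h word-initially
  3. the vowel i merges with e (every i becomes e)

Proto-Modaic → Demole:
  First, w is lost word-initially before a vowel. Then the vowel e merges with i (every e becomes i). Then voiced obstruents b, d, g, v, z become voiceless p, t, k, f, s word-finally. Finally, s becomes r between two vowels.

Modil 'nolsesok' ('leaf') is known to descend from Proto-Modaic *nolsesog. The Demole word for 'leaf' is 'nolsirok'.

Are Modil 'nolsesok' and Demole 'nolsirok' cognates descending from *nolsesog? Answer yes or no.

Derive the expected Demole reflex of *nolsesog:
Demole: *nolsesog > nolsisog > nolsisok > nolsirok  (by vowel merger, final devoicing, rhotacism)
Demole 'nolsirok' matches the regular reflex exactly, so the pair is cognate.

yes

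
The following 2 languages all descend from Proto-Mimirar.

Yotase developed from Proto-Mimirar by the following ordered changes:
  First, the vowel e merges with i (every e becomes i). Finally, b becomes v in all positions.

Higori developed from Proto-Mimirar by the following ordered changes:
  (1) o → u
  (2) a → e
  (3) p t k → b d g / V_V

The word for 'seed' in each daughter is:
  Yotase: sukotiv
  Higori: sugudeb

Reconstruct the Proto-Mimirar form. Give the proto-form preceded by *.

*sukoteb

Position 6: Yotase has i, Higori has e. Taking the neighbouring segments as reconstructed: Yotase i could go back to *e or *i; Higori e could go back to *a or *e — the one source consistent with every daughter is *e.
Position 7: Yotase has v, Higori has b. Taking the neighbouring segments as reconstructed: Yotase v could go back to *b or *v; Higori b can only go back to *b — the one source consistent with every daughter is *b.
Verify the candidate proto-form against each daughter:
Yotase: start from *sukoteb.
  rule 1 (vowel merger): sukoteb → sukotib
  rule 2 (unconditioned shift): sukotib → sukotiv
  ⇒ Yotase sukotiv
Higori: *sukoteb > sukuteb > sugudeb  (by vowel merger, intervocalic voicing)
No other proto-form is consistent with every reflex, so the reconstruction is *sukoteb.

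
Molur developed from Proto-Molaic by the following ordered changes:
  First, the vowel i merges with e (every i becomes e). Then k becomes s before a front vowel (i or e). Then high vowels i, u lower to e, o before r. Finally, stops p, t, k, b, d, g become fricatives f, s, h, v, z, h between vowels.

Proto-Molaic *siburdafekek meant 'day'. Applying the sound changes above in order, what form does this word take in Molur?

Molur: start from *siburdafekek.
  rule 1 (vowel merger): siburdafekek → seburdafekek
  rule 2 (palatalisation): seburdafekek → seburdafesek
  rule 3 (pre-rhotic lowering): seburdafesek → sebordafesek
  rule 4 (intervocalic lenition): sebordafesek → sevordafesek
  ⇒ Molur sevordafesek

sevordafesek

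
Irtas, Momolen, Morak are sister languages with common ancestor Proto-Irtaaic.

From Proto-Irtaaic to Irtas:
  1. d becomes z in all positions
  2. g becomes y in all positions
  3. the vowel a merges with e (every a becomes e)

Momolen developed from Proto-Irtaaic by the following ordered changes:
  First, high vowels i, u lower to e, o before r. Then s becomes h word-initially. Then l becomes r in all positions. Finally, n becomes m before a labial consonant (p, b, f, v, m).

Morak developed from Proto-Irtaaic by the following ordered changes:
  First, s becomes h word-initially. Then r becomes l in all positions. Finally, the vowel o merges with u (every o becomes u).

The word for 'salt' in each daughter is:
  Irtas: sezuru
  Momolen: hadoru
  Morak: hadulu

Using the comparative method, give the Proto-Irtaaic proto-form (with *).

*saduru

Position 1: Irtas has s, Momolen has h, Morak has h. Irtas preserves s here (none of its changes turn any other segment into s), so the proto-segment is *s.
Position 5: Irtas has r, Momolen has r, Morak has l. Irtas preserves r here (none of its changes turn any other segment into r), so the proto-segment is *r.
Position 3: Irtas has z, Momolen has d, Morak has d. Momolen preserves d here (none of its changes turn any other segment into d), so the proto-segment is *d.
Continuing position by position gives *saduru; check it forward:
Irtas: start from *saduru.
  rule 1 (unconditioned shift): saduru → sazuru
  rule 2: no change — sazuru
  rule 3 (vowel merger): sazuru → sezuru
  ⇒ Irtas sezuru
Momolen: *saduru
  saduru → sadoru   [pre-rhotic lowering]
  sadoru → hadoru   [debuccalisation]
  hadoru (rule 3 does not apply)
  hadoru (rule 4 does not apply)
  giving Momolen hadoru.
Morak: *saduru > haduru > hadulu  (by debuccalisation, unconditioned shift)
Only *saduru yields all of Irtas sezuru, Momolen hadoru, Morak hadulu.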